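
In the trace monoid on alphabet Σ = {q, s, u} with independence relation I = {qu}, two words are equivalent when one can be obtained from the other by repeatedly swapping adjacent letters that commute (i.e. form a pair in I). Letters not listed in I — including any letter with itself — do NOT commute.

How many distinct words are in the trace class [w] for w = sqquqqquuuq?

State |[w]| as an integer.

210

drop 0:s onto floor
drop 1:q onto {0:s}
drop 2:q onto {1:q}
drop 3:u onto {0:s}
drop 4:q onto {2:q}
drop 5:q onto {4:q}
drop 6:q onto {5:q}
drop 7:u onto {3:u}
drop 8:u onto {7:u}
drop 9:u onto {8:u}
drop 10:q onto {6:q}
ground layer = {0:s}
drop-orders for the pieces not yet dropped (sum over which currently-grounded one goes next):
  1 to go: {9} 1  {10} 1
  2 to go: {6,10} 1  {8,9} 1  {9,10} 2
  3 to go: {5,6,10} 1  {6,9,10} 3  {7,8,9} 1  {8,9,10} 3
  4 to go: {3,7,8,9} 1  {4,5,6,10} 1  {5,6,9,10} 4  {6,8,9,10} 6  {7,8,9,10} 4
  5 to go: {2,4,5,6,10} 1  {3,7,8,9,10} 5  {4,5,6,9,10} 5  {5,6,8,9,10} 10  {6,7,8,9,10} 10
  6 to go: {1,2,4,5,6,10} 1  {2,4,5,6,9,10} 6  {3,6,7,8,9,10} 15  {4,5,6,8,9,10} 15  {5,6,7,8,9,10} 20
  7 to go: {1,2,4,5,6,9,10} 7  {2,4,5,6,8,9,10} 21  {3,5,6,7,8,9,10} 35  {4,5,6,7,8,9,10} 35
  8 to go: {1,2,4,5,6,8,9,10} 28  {2,4,5,6,7,8,9,10} 56  {3,4,5,6,7,8,9,10} 70
  9 to go: {1,2,4,5,6,7,8,9,10} 84  {2,3,4,5,6,7,8,9,10} 126
  if 0:s drops first: 210 orders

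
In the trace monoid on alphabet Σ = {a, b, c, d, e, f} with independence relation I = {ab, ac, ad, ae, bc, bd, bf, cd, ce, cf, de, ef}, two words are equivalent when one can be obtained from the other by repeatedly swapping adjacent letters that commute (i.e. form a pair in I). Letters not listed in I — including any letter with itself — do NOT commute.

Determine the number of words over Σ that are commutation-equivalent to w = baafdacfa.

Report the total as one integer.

144

#0=b has no predecessor
#1=a has no predecessor
#2=a depends on [1:a]
#3=f depends on [2:a]
#4=d depends on [3:f]
#5=a depends on [3:f]
#6=c has no predecessor
#7=f depends on [4:d, 5:a]
#8=a depends on [7:f]
sources: [0:b, 1:a, 6:c]
N(rest) = Σ N(rest − s) over sources s of rest; N(one piece) = 1:
  size 1 → [0]=1  [6]=1  [8]=1
  size 2 → [0,6]=2  [0,8]=2  [6,8]=2  [7,8]=1
  size 3 → [0,6,8]=6  [0,7,8]=3  [4,7,8]=1  [5,7,8]=1  [6,7,8]=3
  size 4 → [0,4,7,8]=4  [0,5,7,8]=4  [0,6,7,8]=12  [4,5,7,8]=2  [4,6,7,8]=4  [5,6,7,8]=4
  size 5 → [0,4,5,7,8]=10  [0,4,6,7,8]=20  [0,5,6,7,8]=20  [3,4,5,7,8]=2  [4,5,6,7,8]=10
  size 6 → [0,3,4,5,7,8]=12  [0,4,5,6,7,8]=60  [2,3,4,5,7,8]=2  [3,4,5,6,7,8]=12
  size 7 → [0,2,3,4,5,7,8]=14  [0,3,4,5,6,7,8]=84  [1,2,3,4,5,7,8]=2  [2,3,4,5,6,7,8]=14
  first=0(b) contributes 16
  first=1(a) contributes 112
  first=6(c) contributes 16
|[w]| = 144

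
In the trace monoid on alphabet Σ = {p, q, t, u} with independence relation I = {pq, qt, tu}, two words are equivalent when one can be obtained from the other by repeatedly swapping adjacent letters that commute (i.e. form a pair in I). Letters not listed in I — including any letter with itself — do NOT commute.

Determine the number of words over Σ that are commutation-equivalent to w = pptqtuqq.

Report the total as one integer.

35

0(p) covers ∅
1(p) covers 0:p
2(t) covers 1:p
3(q) covers ∅
4(t) covers 2:t
5(u) covers 1:p, 3:q
6(q) covers 5:u
7(q) covers 6:q
floor of heap: 0:p, 3:q
completions by unplaced set U, small U first (add the entries for U minus each lowest piece of U):
  |U|=1: {4}:1  {7}:1
  |U|=2: {2,4}:1  {4,7}:2  {6,7}:1
  |U|=3: {2,4,7}:3  {4,6,7}:3  {5,6,7}:1
  |U|=4: {2,4,6,7}:6  {3,5,6,7}:1  {4,5,6,7}:4
  |U|=5: {2,4,5,6,7}:10  {3,4,5,6,7}:5
  |U|=6: {1,2,4,5,6,7}:10  {2,3,4,5,6,7}:15
  start at 0(p): 25
  start at 3(q): 10
sum over floor = 35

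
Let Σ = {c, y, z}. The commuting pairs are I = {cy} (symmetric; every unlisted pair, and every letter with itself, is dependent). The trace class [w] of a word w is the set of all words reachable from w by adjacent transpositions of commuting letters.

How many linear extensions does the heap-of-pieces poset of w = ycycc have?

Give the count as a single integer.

10

0(y) covers ∅
1(c) covers ∅
2(y) covers 0:y
3(c) covers 1:c
4(c) covers 3:c
floor of heap: 0:y, 1:c
completions by unplaced set U, small U first (add the entries for U minus each lowest piece of U):
  |U|=1: {2}:1  {4}:1
  |U|=2: {0,2}:1  {2,4}:2  {3,4}:1
  |U|=3: {0,2,4}:3  {1,3,4}:1  {2,3,4}:3
  start at 0(y): 4
  start at 1(c): 6
sum over floor = 10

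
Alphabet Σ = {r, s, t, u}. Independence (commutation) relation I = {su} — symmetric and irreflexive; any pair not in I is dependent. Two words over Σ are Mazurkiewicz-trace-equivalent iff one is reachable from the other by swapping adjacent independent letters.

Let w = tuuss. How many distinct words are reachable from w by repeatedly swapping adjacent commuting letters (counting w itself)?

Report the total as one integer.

6

0(t) covers ∅
1(u) covers 0:t
2(u) covers 1:u
3(s) covers 0:t
4(s) covers 3:s
floor of heap: 0:t
completions by unplaced set U, small U first (add the entries for U minus each lowest piece of U):
  |U|=1: {2}:1  {4}:1
  |U|=2: {1,2}:1  {2,4}:2  {3,4}:1
  |U|=3: {1,2,4}:3  {2,3,4}:3
  start at 0(t): 6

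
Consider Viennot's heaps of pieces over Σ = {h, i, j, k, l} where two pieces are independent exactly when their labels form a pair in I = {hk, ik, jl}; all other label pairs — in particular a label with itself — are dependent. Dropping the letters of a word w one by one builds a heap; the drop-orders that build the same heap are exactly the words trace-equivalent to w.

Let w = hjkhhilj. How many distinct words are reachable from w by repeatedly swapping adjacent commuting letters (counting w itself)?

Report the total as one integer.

piece 0:h — minimal
piece 1:j rests on {0:h}
piece 2:k rests on {1:j}
piece 3:h rests on {1:j}
piece 4:h rests on {3:h}
piece 5:i rests on {4:h}
piece 6:l rests on {2:k, 5:i}
piece 7:j rests on {2:k, 5:i}
minimal pieces: {0:h}
ways to finish when only these pieces remain (= sum over removing one remaining piece with nothing left below it):
  1 left: {6}→1  {7}→1
  2 left: {6,7}→2
  3 left: {2,6,7}→2  {5,6,7}→2
  4 left: {2,5,6,7}→4  {4,5,6,7}→2
  5 left: {2,4,5,6,7}→6  {3,4,5,6,7}→2
  6 left: {2,3,4,5,6,7}→8
  placing 0:h first → 8 extensions

8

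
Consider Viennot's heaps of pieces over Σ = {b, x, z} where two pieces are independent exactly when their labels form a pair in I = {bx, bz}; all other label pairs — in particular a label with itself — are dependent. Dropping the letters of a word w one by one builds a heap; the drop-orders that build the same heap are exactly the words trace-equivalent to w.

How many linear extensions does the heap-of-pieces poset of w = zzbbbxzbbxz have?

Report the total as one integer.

piece 0:z — minimal
piece 1:z rests on {0:z}
piece 2:b — minimal
piece 3:b rests on {2:b}
piece 4:b rests on {3:b}
piece 5:x rests on {1:z}
piece 6:z rests on {5:x}
piece 7:b rests on {4:b}
piece 8:b rests on {7:b}
piece 9:x rests on {6:z}
piece 10:z rests on {9:x}
minimal pieces: {0:z, 2:b}
ways to finish when only these pieces remain (= sum over removing one remaining piece with nothing left below it):
  1 left: {8}→1  {10}→1
  2 left: {7,8}→1  {8,10}→2  {9,10}→1
  3 left: {4,7,8}→1  {6,9,10}→1  {7,8,10}→3  {8,9,10}→3
  4 left: {3,4,7,8}→1  {4,7,8,10}→4  {5,6,9,10}→1  {6,8,9,10}→4  {7,8,9,10}→6
  5 left: {1,5,6,9,10}→1  {2,3,4,7,8}→1  {3,4,7,8,10}→5  {4,7,8,9,10}→10  {5,6,8,9,10}→5  {6,7,8,9,10}→10
  6 left: {0,1,5,6,9,10}→1  {1,5,6,8,9,10}→6  {2,3,4,7,8,10}→6  {3,4,7,8,9,10}→15  {4,6,7,8,9,10}→20  {5,6,7,8,9,10}→15
  7 left: {0,1,5,6,8,9,10}→7  {1,5,6,7,8,9,10}→21  {2,3,4,7,8,9,10}→21  {3,4,6,7,8,9,10}→35  {4,5,6,7,8,9,10}→35
  8 left: {0,1,5,6,7,8,9,10}→28  {1,4,5,6,7,8,9,10}→56  {2,3,4,6,7,8,9,10}→56  {3,4,5,6,7,8,9,10}→70
  9 left: {0,1,4,5,6,7,8,9,10}→84  {1,3,4,5,6,7,8,9,10}→126  {2,3,4,5,6,7,8,9,10}→126
  placing 0:z first → 252 extensions
  placing 2:b first → 210 extensions
total linear extensions = 462

462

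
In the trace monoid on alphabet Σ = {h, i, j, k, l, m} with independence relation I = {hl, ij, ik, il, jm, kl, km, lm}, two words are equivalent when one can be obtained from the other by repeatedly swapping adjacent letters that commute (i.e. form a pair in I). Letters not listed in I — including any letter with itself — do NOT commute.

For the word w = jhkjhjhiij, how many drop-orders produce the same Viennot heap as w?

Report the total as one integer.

3

#0=j has no predecessor
#1=h depends on [0:j]
#2=k depends on [1:h]
#3=j depends on [2:k]
#4=h depends on [3:j]
#5=j depends on [4:h]
#6=h depends on [5:j]
#7=i depends on [6:h]
#8=i depends on [7:i]
#9=j depends on [6:h]
sources: [0:j]
N(rest) = Σ N(rest − s) over sources s of rest; N(one piece) = 1:
  size 1 → [8]=1  [9]=1
  size 2 → [7,8]=1  [8,9]=2
  size 3 → [7,8,9]=3
  size 4 → [6,7,8,9]=3
  size 5 → [5,6,7,8,9]=3
  size 6 → [4,5,6,7,8,9]=3
  size 7 → [3,4,5,6,7,8,9]=3
  size 8 → [2,3,4,5,6,7,8,9]=3
  first=0(j) contributes 3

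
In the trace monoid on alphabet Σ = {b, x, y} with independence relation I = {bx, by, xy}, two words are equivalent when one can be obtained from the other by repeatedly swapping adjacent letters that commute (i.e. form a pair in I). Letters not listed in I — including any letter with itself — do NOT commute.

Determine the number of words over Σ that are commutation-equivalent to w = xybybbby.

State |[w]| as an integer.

piece 0:x — minimal
piece 1:y — minimal
piece 2:b — minimal
piece 3:y rests on {1:y}
piece 4:b rests on {2:b}
piece 5:b rests on {4:b}
piece 6:b rests on {5:b}
piece 7:y rests on {3:y}
minimal pieces: {0:x, 1:y, 2:b}
ways to finish when only these pieces remain (= sum over removing one remaining piece with nothing left below it):
  1 left: {0}→1  {6}→1  {7}→1
  2 left: {0,6}→2  {0,7}→2  {3,7}→1  {5,6}→1  {6,7}→2
  3 left: {0,3,7}→3  {0,5,6}→3  {0,6,7}→6  {1,3,7}→1  {3,6,7}→3  {4,5,6}→1  {5,6,7}→3
  4 left: {0,1,3,7}→4  {0,3,6,7}→12  {0,4,5,6}→4  {0,5,6,7}→12  {1,3,6,7}→4  {2,4,5,6}→1  {3,5,6,7}→6  {4,5,6,7}→4
  5 left: {0,1,3,6,7}→20  {0,2,4,5,6}→5  {0,3,5,6,7}→30  {0,4,5,6,7}→20  {1,3,5,6,7}→10  {2,4,5,6,7}→5  {3,4,5,6,7}→10
  6 left: {0,1,3,5,6,7}→60  {0,2,4,5,6,7}→30  {0,3,4,5,6,7}→60  {1,3,4,5,6,7}→20  {2,3,4,5,6,7}→15
  placing 0:x first → 35 extensions
  placing 1:y first → 105 extensions
  placing 2:b first → 140 extensions
total linear extensions = 280

280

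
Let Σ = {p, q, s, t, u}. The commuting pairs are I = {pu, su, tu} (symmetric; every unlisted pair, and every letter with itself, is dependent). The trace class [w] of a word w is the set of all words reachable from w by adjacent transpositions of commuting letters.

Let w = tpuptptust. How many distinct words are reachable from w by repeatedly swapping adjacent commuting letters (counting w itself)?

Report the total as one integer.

#0=t has no predecessor
#1=p depends on [0:t]
#2=u has no predecessor
#3=p depends on [1:p]
#4=t depends on [3:p]
#5=p depends on [4:t]
#6=t depends on [5:p]
#7=u depends on [2:u]
#8=s depends on [6:t]
#9=t depends on [8:s]
sources: [0:t, 2:u]
N(rest) = Σ N(rest − s) over sources s of rest; N(one piece) = 1:
  size 1 → [7]=1  [9]=1
  size 2 → [2,7]=1  [7,9]=2  [8,9]=1
  size 3 → [2,7,9]=3  [6,8,9]=1  [7,8,9]=3
  size 4 → [2,7,8,9]=6  [5,6,8,9]=1  [6,7,8,9]=4
  size 5 → [2,6,7,8,9]=10  [4,5,6,8,9]=1  [5,6,7,8,9]=5
  size 6 → [2,5,6,7,8,9]=15  [3,4,5,6,8,9]=1  [4,5,6,7,8,9]=6
  size 7 → [1,3,4,5,6,8,9]=1  [2,4,5,6,7,8,9]=21  [3,4,5,6,7,8,9]=7
  size 8 → [0,1,3,4,5,6,8,9]=1  [1,3,4,5,6,7,8,9]=8  [2,3,4,5,6,7,8,9]=28
  first=0(t) contributes 36
  first=2(u) contributes 9
|[w]| = 45

45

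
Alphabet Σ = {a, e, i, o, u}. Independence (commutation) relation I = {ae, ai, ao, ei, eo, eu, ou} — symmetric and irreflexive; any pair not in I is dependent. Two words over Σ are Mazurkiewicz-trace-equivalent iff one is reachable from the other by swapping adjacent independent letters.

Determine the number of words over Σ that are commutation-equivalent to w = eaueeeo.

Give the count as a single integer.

piece 0:e — minimal
piece 1:a — minimal
piece 2:u rests on {1:a}
piece 3:e rests on {0:e}
piece 4:e rests on {3:e}
piece 5:e rests on {4:e}
piece 6:o — minimal
minimal pieces: {0:e, 1:a, 6:o}
ways to finish when only these pieces remain (= sum over removing one remaining piece with nothing left below it):
  1 left: {2}→1  {5}→1  {6}→1
  2 left: {1,2}→1  {2,5}→2  {2,6}→2  {4,5}→1  {5,6}→2
  3 left: {1,2,5}→3  {1,2,6}→3  {2,4,5}→3  {2,5,6}→6  {3,4,5}→1  {4,5,6}→3
  4 left: {0,3,4,5}→1  {1,2,4,5}→6  {1,2,5,6}→12  {2,3,4,5}→4  {2,4,5,6}→12  {3,4,5,6}→4
  5 left: {0,2,3,4,5}→5  {0,3,4,5,6}→5  {1,2,3,4,5}→10  {1,2,4,5,6}→30  {2,3,4,5,6}→20
  placing 0:e first → 60 extensions
  placing 1:a first → 30 extensions
  placing 6:o first → 15 extensions
total linear extensions = 105

105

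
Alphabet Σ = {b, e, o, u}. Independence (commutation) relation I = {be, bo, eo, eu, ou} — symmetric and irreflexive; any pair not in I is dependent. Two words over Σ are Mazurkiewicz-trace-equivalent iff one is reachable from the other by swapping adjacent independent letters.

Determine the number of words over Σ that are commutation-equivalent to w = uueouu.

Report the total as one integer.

30

#0=u has no predecessor
#1=u depends on [0:u]
#2=e has no predecessor
#3=o has no predecessor
#4=u depends on [1:u]
#5=u depends on [4:u]
sources: [0:u, 2:e, 3:o]
N(rest) = Σ N(rest − s) over sources s of rest; N(one piece) = 1:
  size 1 → [2]=1  [3]=1  [5]=1
  size 2 → [2,3]=2  [2,5]=2  [3,5]=2  [4,5]=1
  size 3 → [1,4,5]=1  [2,3,5]=6  [2,4,5]=3  [3,4,5]=3
  size 4 → [0,1,4,5]=1  [1,2,4,5]=4  [1,3,4,5]=4  [2,3,4,5]=12
  first=0(u) contributes 20
  first=2(e) contributes 5
  first=3(o) contributes 5
|[w]| = 30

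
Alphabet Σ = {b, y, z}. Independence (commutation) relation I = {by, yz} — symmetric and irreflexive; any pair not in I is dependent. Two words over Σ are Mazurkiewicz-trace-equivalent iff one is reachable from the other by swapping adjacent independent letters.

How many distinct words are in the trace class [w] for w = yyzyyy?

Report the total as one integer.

0(y) covers ∅
1(y) covers 0:y
2(z) covers ∅
3(y) covers 1:y
4(y) covers 3:y
5(y) covers 4:y
floor of heap: 0:y, 2:z
completions by unplaced set U, small U first (add the entries for U minus each lowest piece of U):
  |U|=1: {2}:1  {5}:1
  |U|=2: {2,5}:2  {4,5}:1
  |U|=3: {2,4,5}:3  {3,4,5}:1
  |U|=4: {1,3,4,5}:1  {2,3,4,5}:4
  start at 0(y): 5
  start at 2(z): 1
sum over floor = 6

6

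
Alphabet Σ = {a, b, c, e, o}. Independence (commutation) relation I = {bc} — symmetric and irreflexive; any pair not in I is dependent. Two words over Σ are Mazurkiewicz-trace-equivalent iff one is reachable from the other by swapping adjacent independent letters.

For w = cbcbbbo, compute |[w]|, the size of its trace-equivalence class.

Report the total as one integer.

15

piece 0:c — minimal
piece 1:b — minimal
piece 2:c rests on {0:c}
piece 3:b rests on {1:b}
piece 4:b rests on {3:b}
piece 5:b rests on {4:b}
piece 6:o rests on {2:c, 5:b}
minimal pieces: {0:c, 1:b}
ways to finish when only these pieces remain (= sum over removing one remaining piece with nothing left below it):
  1 left: {6}→1
  2 left: {2,6}→1  {5,6}→1
  3 left: {0,2,6}→1  {2,5,6}→2  {4,5,6}→1
  4 left: {0,2,5,6}→3  {2,4,5,6}→3  {3,4,5,6}→1
  5 left: {0,2,4,5,6}→6  {1,3,4,5,6}→1  {2,3,4,5,6}→4
  placing 0:c first → 5 extensions
  placing 1:b first → 10 extensions
total linear extensions = 15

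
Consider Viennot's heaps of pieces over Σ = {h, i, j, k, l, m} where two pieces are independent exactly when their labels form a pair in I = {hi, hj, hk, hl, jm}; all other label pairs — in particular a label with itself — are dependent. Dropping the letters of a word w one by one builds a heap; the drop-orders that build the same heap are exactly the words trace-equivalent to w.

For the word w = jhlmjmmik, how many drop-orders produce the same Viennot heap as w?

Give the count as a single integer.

13

0(j) covers ∅
1(h) covers ∅
2(l) covers 0:j
3(m) covers 1:h, 2:l
4(j) covers 2:l
5(m) covers 3:m
6(m) covers 5:m
7(i) covers 4:j, 6:m
8(k) covers 7:i
floor of heap: 0:j, 1:h
completions by unplaced set U, small U first (add the entries for U minus each lowest piece of U):
  |U|=1: {8}:1
  |U|=2: {7,8}:1
  |U|=3: {4,7,8}:1  {6,7,8}:1
  |U|=4: {4,6,7,8}:2  {5,6,7,8}:1
  |U|=5: {3,5,6,7,8}:1  {4,5,6,7,8}:3
  |U|=6: {1,3,5,6,7,8}:1  {3,4,5,6,7,8}:4
  |U|=7: {1,3,4,5,6,7,8}:5  {2,3,4,5,6,7,8}:4
  start at 0(j): 9
  start at 1(h): 4
sum over floor = 13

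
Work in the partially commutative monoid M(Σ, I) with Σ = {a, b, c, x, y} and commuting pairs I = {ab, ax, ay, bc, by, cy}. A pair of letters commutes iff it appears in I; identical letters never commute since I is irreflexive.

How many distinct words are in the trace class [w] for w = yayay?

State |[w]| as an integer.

10

piece 0:y — minimal
piece 1:a — minimal
piece 2:y rests on {0:y}
piece 3:a rests on {1:a}
piece 4:y rests on {2:y}
minimal pieces: {0:y, 1:a}
ways to finish when only these pieces remain (= sum over removing one remaining piece with nothing left below it):
  1 left: {3}→1  {4}→1
  2 left: {1,3}→1  {2,4}→1  {3,4}→2
  3 left: {0,2,4}→1  {1,3,4}→3  {2,3,4}→3
  placing 0:y first → 6 extensions
  placing 1:a first → 4 extensions
total linear extensions = 10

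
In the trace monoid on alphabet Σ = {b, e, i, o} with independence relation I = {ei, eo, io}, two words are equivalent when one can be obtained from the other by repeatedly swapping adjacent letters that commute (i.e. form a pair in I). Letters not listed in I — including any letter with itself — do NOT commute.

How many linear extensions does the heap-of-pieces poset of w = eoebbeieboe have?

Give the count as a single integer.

18

piece 0:e — minimal
piece 1:o — minimal
piece 2:e rests on {0:e}
piece 3:b rests on {1:o, 2:e}
piece 4:b rests on {3:b}
piece 5:e rests on {4:b}
piece 6:i rests on {4:b}
piece 7:e rests on {5:e}
piece 8:b rests on {6:i, 7:e}
piece 9:o rests on {8:b}
piece 10:e rests on {8:b}
minimal pieces: {0:e, 1:o}
ways to finish when only these pieces remain (= sum over removing one remaining piece with nothing left below it):
  1 left: {9}→1  {10}→1
  2 left: {9,10}→2
  3 left: {8,9,10}→2
  4 left: {6,8,9,10}→2  {7,8,9,10}→2
  5 left: {5,7,8,9,10}→2  {6,7,8,9,10}→4
  6 left: {5,6,7,8,9,10}→6
  7 left: {4,5,6,7,8,9,10}→6
  8 left: {3,4,5,6,7,8,9,10}→6
  9 left: {1,3,4,5,6,7,8,9,10}→6  {2,3,4,5,6,7,8,9,10}→6
  placing 0:e first → 12 extensions
  placing 1:o first → 6 extensions
total linear extensions = 18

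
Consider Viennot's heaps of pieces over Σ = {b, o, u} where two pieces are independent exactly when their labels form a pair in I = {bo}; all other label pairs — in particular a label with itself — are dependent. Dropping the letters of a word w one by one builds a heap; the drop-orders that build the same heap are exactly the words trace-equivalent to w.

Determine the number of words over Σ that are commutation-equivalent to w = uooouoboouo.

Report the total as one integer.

#0=u has no predecessor
#1=o depends on [0:u]
#2=o depends on [1:o]
#3=o depends on [2:o]
#4=u depends on [3:o]
#5=o depends on [4:u]
#6=b depends on [4:u]
#7=o depends on [5:o]
#8=o depends on [7:o]
#9=u depends on [6:b, 8:o]
#10=o depends on [9:u]
sources: [0:u]
N(rest) = Σ N(rest − s) over sources s of rest; N(one piece) = 1:
  size 1 → [10]=1
  size 2 → [9,10]=1
  size 3 → [6,9,10]=1  [8,9,10]=1
  size 4 → [6,8,9,10]=2  [7,8,9,10]=1
  size 5 → [5,7,8,9,10]=1  [6,7,8,9,10]=3
  size 6 → [5,6,7,8,9,10]=4
  size 7 → [4,5,6,7,8,9,10]=4
  size 8 → [3,4,5,6,7,8,9,10]=4
  size 9 → [2,3,4,5,6,7,8,9,10]=4
  first=0(u) contributes 4

4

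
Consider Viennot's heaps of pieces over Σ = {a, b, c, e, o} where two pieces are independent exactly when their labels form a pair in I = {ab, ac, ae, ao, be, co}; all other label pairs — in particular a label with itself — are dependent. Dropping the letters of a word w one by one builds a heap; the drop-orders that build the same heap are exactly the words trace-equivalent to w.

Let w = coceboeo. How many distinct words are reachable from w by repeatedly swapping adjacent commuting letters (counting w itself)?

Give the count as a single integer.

6

#0=c has no predecessor
#1=o has no predecessor
#2=c depends on [0:c]
#3=e depends on [1:o, 2:c]
#4=b depends on [1:o, 2:c]
#5=o depends on [3:e, 4:b]
#6=e depends on [5:o]
#7=o depends on [6:e]
sources: [0:c, 1:o]
N(rest) = Σ N(rest − s) over sources s of rest; N(one piece) = 1:
  size 1 → [7]=1
  size 2 → [6,7]=1
  size 3 → [5,6,7]=1
  size 4 → [3,5,6,7]=1  [4,5,6,7]=1
  size 5 → [3,4,5,6,7]=2
  size 6 → [1,3,4,5,6,7]=2  [2,3,4,5,6,7]=2
  first=0(c) contributes 4
  first=1(o) contributes 2
|[w]| = 6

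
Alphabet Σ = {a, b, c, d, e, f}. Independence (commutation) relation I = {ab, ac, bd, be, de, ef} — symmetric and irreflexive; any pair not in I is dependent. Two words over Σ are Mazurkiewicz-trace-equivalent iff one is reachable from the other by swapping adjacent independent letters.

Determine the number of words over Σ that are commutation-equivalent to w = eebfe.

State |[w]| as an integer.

10

#0=e has no predecessor
#1=e depends on [0:e]
#2=b has no predecessor
#3=f depends on [2:b]
#4=e depends on [1:e]
sources: [0:e, 2:b]
N(rest) = Σ N(rest − s) over sources s of rest; N(one piece) = 1:
  size 1 → [3]=1  [4]=1
  size 2 → [1,4]=1  [2,3]=1  [3,4]=2
  size 3 → [0,1,4]=1  [1,3,4]=3  [2,3,4]=3
  first=0(e) contributes 6
  first=2(b) contributes 4
|[w]| = 10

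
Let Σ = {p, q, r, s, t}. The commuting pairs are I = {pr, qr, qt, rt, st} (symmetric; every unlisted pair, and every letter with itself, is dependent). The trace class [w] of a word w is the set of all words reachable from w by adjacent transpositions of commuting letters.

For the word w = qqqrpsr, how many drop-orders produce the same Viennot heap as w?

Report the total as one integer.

drop 0:q onto floor
drop 1:q onto {0:q}
drop 2:q onto {1:q}
drop 3:r onto floor
drop 4:p onto {2:q}
drop 5:s onto {3:r, 4:p}
drop 6:r onto {5:s}
ground layer = {0:q, 3:r}
drop-orders for the pieces not yet dropped (sum over which currently-grounded one goes next):
  1 to go: {6} 1
  2 to go: {5,6} 1
  3 to go: {3,5,6} 1  {4,5,6} 1
  4 to go: {2,4,5,6} 1  {3,4,5,6} 2
  5 to go: {1,2,4,5,6} 1  {2,3,4,5,6} 3
  if 0:q drops first: 4 orders
  if 3:r drops first: 1 orders
heap linearizations: 5

5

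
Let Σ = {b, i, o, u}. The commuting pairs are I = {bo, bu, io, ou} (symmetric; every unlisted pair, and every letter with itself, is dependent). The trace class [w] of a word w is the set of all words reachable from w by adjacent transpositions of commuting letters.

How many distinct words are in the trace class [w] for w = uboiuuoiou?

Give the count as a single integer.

240

piece 0:u — minimal
piece 1:b — minimal
piece 2:o — minimal
piece 3:i rests on {0:u, 1:b}
piece 4:u rests on {3:i}
piece 5:u rests on {4:u}
piece 6:o rests on {2:o}
piece 7:i rests on {5:u}
piece 8:o rests on {6:o}
piece 9:u rests on {7:i}
minimal pieces: {0:u, 1:b, 2:o}
ways to finish when only these pieces remain (= sum over removing one remaining piece with nothing left below it):
  1 left: {8}→1  {9}→1
  2 left: {6,8}→1  {7,9}→1  {8,9}→2
  3 left: {2,6,8}→1  {5,7,9}→1  {6,8,9}→3  {7,8,9}→3
  4 left: {2,6,8,9}→4  {4,5,7,9}→1  {5,7,8,9}→4  {6,7,8,9}→6
  5 left: {2,6,7,8,9}→10  {3,4,5,7,9}→1  {4,5,7,8,9}→5  {5,6,7,8,9}→10
  6 left: {0,3,4,5,7,9}→1  {1,3,4,5,7,9}→1  {2,5,6,7,8,9}→20  {3,4,5,7,8,9}→6  {4,5,6,7,8,9}→15
  7 left: {0,1,3,4,5,7,9}→2  {0,3,4,5,7,8,9}→7  {1,3,4,5,7,8,9}→7  {2,4,5,6,7,8,9}→35  {3,4,5,6,7,8,9}→21
  8 left: {0,1,3,4,5,7,8,9}→16  {0,3,4,5,6,7,8,9}→28  {1,3,4,5,6,7,8,9}→28  {2,3,4,5,6,7,8,9}→56
  placing 0:u first → 84 extensions
  placing 1:b first → 84 extensions
  placing 2:o first → 72 extensions
total linear extensions = 240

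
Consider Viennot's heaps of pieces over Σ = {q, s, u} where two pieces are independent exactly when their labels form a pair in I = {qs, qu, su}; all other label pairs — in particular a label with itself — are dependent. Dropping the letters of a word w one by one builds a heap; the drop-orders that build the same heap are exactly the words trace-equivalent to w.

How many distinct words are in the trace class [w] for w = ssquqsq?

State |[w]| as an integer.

piece 0:s — minimal
piece 1:s rests on {0:s}
piece 2:q — minimal
piece 3:u — minimal
piece 4:q rests on {2:q}
piece 5:s rests on {1:s}
piece 6:q rests on {4:q}
minimal pieces: {0:s, 2:q, 3:u}
ways to finish when only these pieces remain (= sum over removing one remaining piece with nothing left below it):
  1 left: {3}→1  {5}→1  {6}→1
  2 left: {1,5}→1  {3,5}→2  {3,6}→2  {4,6}→1  {5,6}→2
  3 left: {0,1,5}→1  {1,3,5}→3  {1,5,6}→3  {2,4,6}→1  {3,4,6}→3  {3,5,6}→6  {4,5,6}→3
  4 left: {0,1,3,5}→4  {0,1,5,6}→4  {1,3,5,6}→12  {1,4,5,6}→6  {2,3,4,6}→4  {2,4,5,6}→4  {3,4,5,6}→12
  5 left: {0,1,3,5,6}→20  {0,1,4,5,6}→10  {1,2,4,5,6}→10  {1,3,4,5,6}→30  {2,3,4,5,6}→20
  placing 0:s first → 60 extensions
  placing 2:q first → 60 extensions
  placing 3:u first → 20 extensions
total linear extensions = 140

140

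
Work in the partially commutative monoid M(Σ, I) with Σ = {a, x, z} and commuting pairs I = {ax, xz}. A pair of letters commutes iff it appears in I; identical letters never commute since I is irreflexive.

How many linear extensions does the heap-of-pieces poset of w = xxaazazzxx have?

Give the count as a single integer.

0(x) covers ∅
1(x) covers 0:x
2(a) covers ∅
3(a) covers 2:a
4(z) covers 3:a
5(a) covers 4:z
6(z) covers 5:a
7(z) covers 6:z
8(x) covers 1:x
9(x) covers 8:x
floor of heap: 0:x, 2:a
completions by unplaced set U, small U first (add the entries for U minus each lowest piece of U):
  |U|=1: {7}:1  {9}:1
  |U|=2: {6,7}:1  {7,9}:2  {8,9}:1
  |U|=3: {1,8,9}:1  {5,6,7}:1  {6,7,9}:3  {7,8,9}:3
  |U|=4: {0,1,8,9}:1  {1,7,8,9}:4  {4,5,6,7}:1  {5,6,7,9}:4  {6,7,8,9}:6
  |U|=5: {0,1,7,8,9}:5  {1,6,7,8,9}:10  {3,4,5,6,7}:1  {4,5,6,7,9}:5  {5,6,7,8,9}:10
  |U|=6: {0,1,6,7,8,9}:15  {1,5,6,7,8,9}:20  {2,3,4,5,6,7}:1  {3,4,5,6,7,9}:6  {4,5,6,7,8,9}:15
  |U|=7: {0,1,5,6,7,8,9}:35  {1,4,5,6,7,8,9}:35  {2,3,4,5,6,7,9}:7  {3,4,5,6,7,8,9}:21
  |U|=8: {0,1,4,5,6,7,8,9}:70  {1,3,4,5,6,7,8,9}:56  {2,3,4,5,6,7,8,9}:28
  start at 0(x): 84
  start at 2(a): 126
sum over floor = 210

210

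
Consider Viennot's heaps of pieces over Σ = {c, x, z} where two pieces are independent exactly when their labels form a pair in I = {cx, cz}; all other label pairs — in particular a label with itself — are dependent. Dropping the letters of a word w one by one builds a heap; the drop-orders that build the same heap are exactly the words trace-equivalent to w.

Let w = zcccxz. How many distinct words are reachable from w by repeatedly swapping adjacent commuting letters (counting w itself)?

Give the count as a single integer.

drop 0:z onto floor
drop 1:c onto floor
drop 2:c onto {1:c}
drop 3:c onto {2:c}
drop 4:x onto {0:z}
drop 5:z onto {4:x}
ground layer = {0:z, 1:c}
drop-orders for the pieces not yet dropped (sum over which currently-grounded one goes next):
  1 to go: {3} 1  {5} 1
  2 to go: {2,3} 1  {3,5} 2  {4,5} 1
  3 to go: {0,4,5} 1  {1,2,3} 1  {2,3,5} 3  {3,4,5} 3
  4 to go: {0,3,4,5} 4  {1,2,3,5} 4  {2,3,4,5} 6
  if 0:z drops first: 10 orders
  if 1:c drops first: 10 orders
heap linearizations: 20

20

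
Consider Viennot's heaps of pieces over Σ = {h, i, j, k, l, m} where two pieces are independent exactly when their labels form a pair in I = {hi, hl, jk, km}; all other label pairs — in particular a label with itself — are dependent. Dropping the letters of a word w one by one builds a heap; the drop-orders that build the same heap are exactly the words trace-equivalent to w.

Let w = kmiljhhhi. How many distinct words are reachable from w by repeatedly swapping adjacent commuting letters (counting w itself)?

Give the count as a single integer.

drop 0:k onto floor
drop 1:m onto floor
drop 2:i onto {0:k, 1:m}
drop 3:l onto {2:i}
drop 4:j onto {3:l}
drop 5:h onto {4:j}
drop 6:h onto {5:h}
drop 7:h onto {6:h}
drop 8:i onto {4:j}
ground layer = {0:k, 1:m}
drop-orders for the pieces not yet dropped (sum over which currently-grounded one goes next):
  1 to go: {7} 1  {8} 1
  2 to go: {6,7} 1  {7,8} 2
  3 to go: {5,6,7} 1  {6,7,8} 3
  4 to go: {5,6,7,8} 4
  5 to go: {4,5,6,7,8} 4
  6 to go: {3,4,5,6,7,8} 4
  7 to go: {2,3,4,5,6,7,8} 4
  if 0:k drops first: 4 orders
  if 1:m drops first: 4 orders
heap linearizations: 8

8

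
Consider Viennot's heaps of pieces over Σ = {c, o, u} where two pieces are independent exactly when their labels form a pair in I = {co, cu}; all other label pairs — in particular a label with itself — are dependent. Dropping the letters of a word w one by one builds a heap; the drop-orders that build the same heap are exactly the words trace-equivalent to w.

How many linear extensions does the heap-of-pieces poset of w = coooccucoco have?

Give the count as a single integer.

462

0(c) covers ∅
1(o) covers ∅
2(o) covers 1:o
3(o) covers 2:o
4(c) covers 0:c
5(c) covers 4:c
6(u) covers 3:o
7(c) covers 5:c
8(o) covers 6:u
9(c) covers 7:c
10(o) covers 8:o
floor of heap: 0:c, 1:o
completions by unplaced set U, small U first (add the entries for U minus each lowest piece of U):
  |U|=1: {9}:1  {10}:1
  |U|=2: {7,9}:1  {8,10}:1  {9,10}:2
  |U|=3: {5,7,9}:1  {6,8,10}:1  {7,9,10}:3  {8,9,10}:3
  |U|=4: {3,6,8,10}:1  {4,5,7,9}:1  {5,7,9,10}:4  {6,8,9,10}:4  {7,8,9,10}:6
  |U|=5: {0,4,5,7,9}:1  {2,3,6,8,10}:1  {3,6,8,9,10}:5  {4,5,7,9,10}:5  {5,7,8,9,10}:10  {6,7,8,9,10}:10
  |U|=6: {0,4,5,7,9,10}:6  {1,2,3,6,8,10}:1  {2,3,6,8,9,10}:6  {3,6,7,8,9,10}:15  {4,5,7,8,9,10}:15  {5,6,7,8,9,10}:20
  |U|=7: {0,4,5,7,8,9,10}:21  {1,2,3,6,8,9,10}:7  {2,3,6,7,8,9,10}:21  {3,5,6,7,8,9,10}:35  {4,5,6,7,8,9,10}:35
  |U|=8: {0,4,5,6,7,8,9,10}:56  {1,2,3,6,7,8,9,10}:28  {2,3,5,6,7,8,9,10}:56  {3,4,5,6,7,8,9,10}:70
  |U|=9: {0,3,4,5,6,7,8,9,10}:126  {1,2,3,5,6,7,8,9,10}:84  {2,3,4,5,6,7,8,9,10}:126
  start at 0(c): 210
  start at 1(o): 252
sum over floor = 462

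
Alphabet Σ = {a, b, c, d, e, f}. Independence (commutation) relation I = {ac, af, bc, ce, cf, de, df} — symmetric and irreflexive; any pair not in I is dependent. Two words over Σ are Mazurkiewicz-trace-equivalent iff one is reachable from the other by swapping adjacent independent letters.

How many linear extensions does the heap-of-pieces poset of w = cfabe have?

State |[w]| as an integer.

10

#0=c has no predecessor
#1=f has no predecessor
#2=a has no predecessor
#3=b depends on [1:f, 2:a]
#4=e depends on [3:b]
sources: [0:c, 1:f, 2:a]
N(rest) = Σ N(rest − s) over sources s of rest; N(one piece) = 1:
  size 1 → [0]=1  [4]=1
  size 2 → [0,4]=2  [3,4]=1
  size 3 → [0,3,4]=3  [1,3,4]=1  [2,3,4]=1
  first=0(c) contributes 2
  first=1(f) contributes 4
  first=2(a) contributes 4
|[w]| = 10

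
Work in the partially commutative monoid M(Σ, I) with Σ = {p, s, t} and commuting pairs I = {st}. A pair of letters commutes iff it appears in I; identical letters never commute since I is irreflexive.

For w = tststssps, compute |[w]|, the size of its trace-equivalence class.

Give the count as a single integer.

#0=t has no predecessor
#1=s has no predecessor
#2=t depends on [0:t]
#3=s depends on [1:s]
#4=t depends on [2:t]
#5=s depends on [3:s]
#6=s depends on [5:s]
#7=p depends on [4:t, 6:s]
#8=s depends on [7:p]
sources: [0:t, 1:s]
N(rest) = Σ N(rest − s) over sources s of rest; N(one piece) = 1:
  size 1 → [8]=1
  size 2 → [7,8]=1
  size 3 → [4,7,8]=1  [6,7,8]=1
  size 4 → [2,4,7,8]=1  [4,6,7,8]=2  [5,6,7,8]=1
  size 5 → [0,2,4,7,8]=1  [2,4,6,7,8]=3  [3,5,6,7,8]=1  [4,5,6,7,8]=3
  size 6 → [0,2,4,6,7,8]=4  [1,3,5,6,7,8]=1  [2,4,5,6,7,8]=6  [3,4,5,6,7,8]=4
  size 7 → [0,2,4,5,6,7,8]=10  [1,3,4,5,6,7,8]=5  [2,3,4,5,6,7,8]=10
  first=0(t) contributes 15
  first=1(s) contributes 20
|[w]| = 35

35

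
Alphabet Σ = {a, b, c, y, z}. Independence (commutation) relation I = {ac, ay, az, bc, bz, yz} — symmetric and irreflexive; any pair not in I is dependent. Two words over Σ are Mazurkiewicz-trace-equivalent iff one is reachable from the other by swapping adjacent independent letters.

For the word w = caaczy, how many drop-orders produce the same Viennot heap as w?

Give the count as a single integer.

30

#0=c has no predecessor
#1=a has no predecessor
#2=a depends on [1:a]
#3=c depends on [0:c]
#4=z depends on [3:c]
#5=y depends on [3:c]
sources: [0:c, 1:a]
N(rest) = Σ N(rest − s) over sources s of rest; N(one piece) = 1:
  size 1 → [2]=1  [4]=1  [5]=1
  size 2 → [1,2]=1  [2,4]=2  [2,5]=2  [4,5]=2
  size 3 → [1,2,4]=3  [1,2,5]=3  [2,4,5]=6  [3,4,5]=2
  size 4 → [0,3,4,5]=2  [1,2,4,5]=12  [2,3,4,5]=8
  first=0(c) contributes 20
  first=1(a) contributes 10
|[w]| = 30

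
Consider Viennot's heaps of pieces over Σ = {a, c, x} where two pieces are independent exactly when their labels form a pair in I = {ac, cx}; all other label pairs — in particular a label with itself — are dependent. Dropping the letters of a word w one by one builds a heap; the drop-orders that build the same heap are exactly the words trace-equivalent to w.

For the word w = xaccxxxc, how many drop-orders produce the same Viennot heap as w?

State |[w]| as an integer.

0(x) covers ∅
1(a) covers 0:x
2(c) covers ∅
3(c) covers 2:c
4(x) covers 1:a
5(x) covers 4:x
6(x) covers 5:x
7(c) covers 3:c
floor of heap: 0:x, 2:c
completions by unplaced set U, small U first (add the entries for U minus each lowest piece of U):
  |U|=1: {6}:1  {7}:1
  |U|=2: {3,7}:1  {5,6}:1  {6,7}:2
  |U|=3: {2,3,7}:1  {3,6,7}:3  {4,5,6}:1  {5,6,7}:3
  |U|=4: {1,4,5,6}:1  {2,3,6,7}:4  {3,5,6,7}:6  {4,5,6,7}:4
  |U|=5: {0,1,4,5,6}:1  {1,4,5,6,7}:5  {2,3,5,6,7}:10  {3,4,5,6,7}:10
  |U|=6: {0,1,4,5,6,7}:6  {1,3,4,5,6,7}:15  {2,3,4,5,6,7}:20
  start at 0(x): 35
  start at 2(c): 21
sum over floor = 56

56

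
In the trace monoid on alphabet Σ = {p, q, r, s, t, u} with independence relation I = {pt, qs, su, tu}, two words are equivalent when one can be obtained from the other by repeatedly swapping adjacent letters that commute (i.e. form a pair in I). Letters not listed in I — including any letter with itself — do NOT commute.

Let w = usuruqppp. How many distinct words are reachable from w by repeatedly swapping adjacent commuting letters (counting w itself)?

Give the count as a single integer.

3

piece 0:u — minimal
piece 1:s — minimal
piece 2:u rests on {0:u}
piece 3:r rests on {1:s, 2:u}
piece 4:u rests on {3:r}
piece 5:q rests on {4:u}
piece 6:p rests on {5:q}
piece 7:p rests on {6:p}
piece 8:p rests on {7:p}
minimal pieces: {0:u, 1:s}
ways to finish when only these pieces remain (= sum over removing one remaining piece with nothing left below it):
  1 left: {8}→1
  2 left: {7,8}→1
  3 left: {6,7,8}→1
  4 left: {5,6,7,8}→1
  5 left: {4,5,6,7,8}→1
  6 left: {3,4,5,6,7,8}→1
  7 left: {1,3,4,5,6,7,8}→1  {2,3,4,5,6,7,8}→1
  placing 0:u first → 2 extensions
  placing 1:s first → 1 extensions
total linear extensions = 3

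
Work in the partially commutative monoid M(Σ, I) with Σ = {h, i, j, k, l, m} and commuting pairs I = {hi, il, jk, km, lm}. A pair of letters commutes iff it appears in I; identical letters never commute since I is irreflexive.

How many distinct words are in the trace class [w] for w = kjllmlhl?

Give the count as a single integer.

9

piece 0:k — minimal
piece 1:j — minimal
piece 2:l rests on {0:k, 1:j}
piece 3:l rests on {2:l}
piece 4:m rests on {1:j}
piece 5:l rests on {3:l}
piece 6:h rests on {4:m, 5:l}
piece 7:l rests on {6:h}
minimal pieces: {0:k, 1:j}
ways to finish when only these pieces remain (= sum over removing one remaining piece with nothing left below it):
  1 left: {7}→1
  2 left: {6,7}→1
  3 left: {4,6,7}→1  {5,6,7}→1
  4 left: {3,5,6,7}→1  {4,5,6,7}→2
  5 left: {2,3,5,6,7}→1  {3,4,5,6,7}→3
  6 left: {0,2,3,5,6,7}→1  {2,3,4,5,6,7}→4
  placing 0:k first → 4 extensions
  placing 1:j first → 5 extensions
total linear extensions = 9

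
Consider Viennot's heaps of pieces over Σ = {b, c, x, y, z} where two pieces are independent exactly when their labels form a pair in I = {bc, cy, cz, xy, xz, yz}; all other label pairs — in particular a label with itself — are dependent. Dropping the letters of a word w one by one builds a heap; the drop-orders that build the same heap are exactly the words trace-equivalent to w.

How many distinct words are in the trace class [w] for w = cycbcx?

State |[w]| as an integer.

#0=c has no predecessor
#1=y has no predecessor
#2=c depends on [0:c]
#3=b depends on [1:y]
#4=c depends on [2:c]
#5=x depends on [3:b, 4:c]
sources: [0:c, 1:y]
N(rest) = Σ N(rest − s) over sources s of rest; N(one piece) = 1:
  size 1 → [5]=1
  size 2 → [3,5]=1  [4,5]=1
  size 3 → [1,3,5]=1  [2,4,5]=1  [3,4,5]=2
  size 4 → [0,2,4,5]=1  [1,3,4,5]=3  [2,3,4,5]=3
  first=0(c) contributes 6
  first=1(y) contributes 4
|[w]| = 10

10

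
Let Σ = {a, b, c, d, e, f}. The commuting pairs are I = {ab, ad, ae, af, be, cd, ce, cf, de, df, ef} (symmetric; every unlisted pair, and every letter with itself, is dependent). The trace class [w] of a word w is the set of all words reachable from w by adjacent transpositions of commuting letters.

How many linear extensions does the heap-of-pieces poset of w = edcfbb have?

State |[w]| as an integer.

36

piece 0:e — minimal
piece 1:d — minimal
piece 2:c — minimal
piece 3:f — minimal
piece 4:b rests on {1:d, 2:c, 3:f}
piece 5:b rests on {4:b}
minimal pieces: {0:e, 1:d, 2:c, 3:f}
ways to finish when only these pieces remain (= sum over removing one remaining piece with nothing left below it):
  1 left: {0}→1  {5}→1
  2 left: {0,5}→2  {4,5}→1
  3 left: {0,4,5}→3  {1,4,5}→1  {2,4,5}→1  {3,4,5}→1
  4 left: {0,1,4,5}→4  {0,2,4,5}→4  {0,3,4,5}→4  {1,2,4,5}→2  {1,3,4,5}→2  {2,3,4,5}→2
  placing 0:e first → 6 extensions
  placing 1:d first → 10 extensions
  placing 2:c first → 10 extensions
  placing 3:f first → 10 extensions
total linear extensions = 36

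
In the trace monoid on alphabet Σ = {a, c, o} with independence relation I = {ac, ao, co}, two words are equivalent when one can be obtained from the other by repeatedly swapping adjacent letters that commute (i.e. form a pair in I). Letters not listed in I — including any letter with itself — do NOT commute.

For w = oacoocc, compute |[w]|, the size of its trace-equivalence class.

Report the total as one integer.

140

piece 0:o — minimal
piece 1:a — minimal
piece 2:c — minimal
piece 3:o rests on {0:o}
piece 4:o rests on {3:o}
piece 5:c rests on {2:c}
piece 6:c rests on {5:c}
minimal pieces: {0:o, 1:a, 2:c}
ways to finish when only these pieces remain (= sum over removing one remaining piece with nothing left below it):
  1 left: {1}→1  {4}→1  {6}→1
  2 left: {1,4}→2  {1,6}→2  {3,4}→1  {4,6}→2  {5,6}→1
  3 left: {0,3,4}→1  {1,3,4}→3  {1,4,6}→6  {1,5,6}→3  {2,5,6}→1  {3,4,6}→3  {4,5,6}→3
  4 left: {0,1,3,4}→4  {0,3,4,6}→4  {1,2,5,6}→4  {1,3,4,6}→12  {1,4,5,6}→12  {2,4,5,6}→4  {3,4,5,6}→6
  5 left: {0,1,3,4,6}→20  {0,3,4,5,6}→10  {1,2,4,5,6}→20  {1,3,4,5,6}→30  {2,3,4,5,6}→10
  placing 0:o first → 60 extensions
  placing 1:a first → 20 extensions
  placing 2:c first → 60 extensions
total linear extensions = 140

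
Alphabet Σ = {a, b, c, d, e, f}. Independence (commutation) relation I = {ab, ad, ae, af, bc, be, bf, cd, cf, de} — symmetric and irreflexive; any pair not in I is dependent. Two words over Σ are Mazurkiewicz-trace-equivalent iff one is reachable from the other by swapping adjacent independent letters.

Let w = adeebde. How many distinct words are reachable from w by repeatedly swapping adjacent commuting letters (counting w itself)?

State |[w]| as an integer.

piece 0:a — minimal
piece 1:d — minimal
piece 2:e — minimal
piece 3:e rests on {2:e}
piece 4:b rests on {1:d}
piece 5:d rests on {4:b}
piece 6:e rests on {3:e}
minimal pieces: {0:a, 1:d, 2:e}
ways to finish when only these pieces remain (= sum over removing one remaining piece with nothing left below it):
  1 left: {0}→1  {5}→1  {6}→1
  2 left: {0,5}→2  {0,6}→2  {3,6}→1  {4,5}→1  {5,6}→2
  3 left: {0,3,6}→3  {0,4,5}→3  {0,5,6}→6  {1,4,5}→1  {2,3,6}→1  {3,5,6}→3  {4,5,6}→3
  4 left: {0,1,4,5}→4  {0,2,3,6}→4  {0,3,5,6}→12  {0,4,5,6}→12  {1,4,5,6}→4  {2,3,5,6}→4  {3,4,5,6}→6
  5 left: {0,1,4,5,6}→20  {0,2,3,5,6}→20  {0,3,4,5,6}→30  {1,3,4,5,6}→10  {2,3,4,5,6}→10
  placing 0:a first → 20 extensions
  placing 1:d first → 60 extensions
  placing 2:e first → 60 extensions
total linear extensions = 140

140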